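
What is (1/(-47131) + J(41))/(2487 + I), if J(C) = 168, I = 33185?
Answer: 7918007/1681257032 ≈ 0.0047096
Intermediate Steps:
(1/(-47131) + J(41))/(2487 + I) = (1/(-47131) + 168)/(2487 + 33185) = (-1/47131 + 168)/35672 = (7918007/47131)*(1/35672) = 7918007/1681257032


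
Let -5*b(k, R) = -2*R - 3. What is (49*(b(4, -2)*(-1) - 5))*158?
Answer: -185808/5 ≈ -37162.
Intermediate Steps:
b(k, R) = 3/5 + 2*R/5 (b(k, R) = -(-2*R - 3)/5 = -(-3 - 2*R)/5 = 3/5 + 2*R/5)
(49*(b(4, -2)*(-1) - 5))*158 = (49*((3/5 + (2/5)*(-2))*(-1) - 5))*158 = (49*((3/5 - 4/5)*(-1) - 5))*158 = (49*(-1/5*(-1) - 5))*158 = (49*(1/5 - 5))*158 = (49*(-24/5))*158 = -1176/5*158 = -185808/5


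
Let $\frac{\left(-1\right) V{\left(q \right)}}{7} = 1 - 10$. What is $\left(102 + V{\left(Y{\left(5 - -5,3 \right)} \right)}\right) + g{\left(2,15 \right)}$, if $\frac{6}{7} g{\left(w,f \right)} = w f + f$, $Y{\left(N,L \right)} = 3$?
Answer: $\frac{435}{2} \approx 217.5$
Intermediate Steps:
$g{\left(w,f \right)} = \frac{7 f}{6} + \frac{7 f w}{6}$ ($g{\left(w,f \right)} = \frac{7 \left(w f + f\right)}{6} = \frac{7 \left(f w + f\right)}{6} = \frac{7 \left(f + f w\right)}{6} = \frac{7 f}{6} + \frac{7 f w}{6}$)
$V{\left(q \right)} = 63$ ($V{\left(q \right)} = - 7 \left(1 - 10\right) = \left(-7\right) \left(-9\right) = 63$)
$\left(102 + V{\left(Y{\left(5 - -5,3 \right)} \right)}\right) + g{\left(2,15 \right)} = \left(102 + 63\right) + \frac{7}{6} \cdot 15 \left(1 + 2\right) = 165 + \frac{7}{6} \cdot 15 \cdot 3 = 165 + \frac{105}{2} = \frac{435}{2}$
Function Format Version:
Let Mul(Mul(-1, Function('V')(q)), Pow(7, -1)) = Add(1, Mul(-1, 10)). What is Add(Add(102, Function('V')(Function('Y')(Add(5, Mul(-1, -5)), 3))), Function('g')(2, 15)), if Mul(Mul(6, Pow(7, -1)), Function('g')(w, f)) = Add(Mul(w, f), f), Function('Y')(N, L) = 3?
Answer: Rational(435, 2) ≈ 217.50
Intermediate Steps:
Function('g')(w, f) = Add(Mul(Rational(7, 6), f), Mul(Rational(7, 6), f, w)) (Function('g')(w, f) = Mul(Rational(7, 6), Add(Mul(w, f), f)) = Mul(Rational(7, 6), Add(Mul(f, w), f)) = Mul(Rational(7, 6), Add(f, Mul(f, w))) = Add(Mul(Rational(7, 6), f), Mul(Rational(7, 6), f, w)))
Function('V')(q) = 63 (Function('V')(q) = Mul(-7, Add(1, Mul(-1, 10))) = Mul(-7, Add(1, -10)) = Mul(-7, -9) = 63)
Add(Add(102, Function('V')(Function('Y')(Add(5, Mul(-1, -5)), 3))), Function('g')(2, 15)) = Add(Add(102, 63), Mul(Rational(7, 6), 15, Add(1, 2))) = Add(165, Mul(Rational(7, 6), 15, 3)) = Add(165, Rational(105, 2)) = Rational(435, 2)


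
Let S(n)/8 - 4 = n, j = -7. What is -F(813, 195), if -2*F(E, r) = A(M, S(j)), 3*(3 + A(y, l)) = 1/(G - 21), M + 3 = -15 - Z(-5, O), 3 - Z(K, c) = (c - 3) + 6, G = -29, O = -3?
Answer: -451/300 ≈ -1.5033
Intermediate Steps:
S(n) = 32 + 8*n
Z(K, c) = -c (Z(K, c) = 3 - ((c - 3) + 6) = 3 - ((-3 + c) + 6) = 3 - (3 + c) = 3 + (-3 - c) = -c)
M = -21 (M = -3 + (-15 - (-1)*(-3)) = -3 + (-15 - 1*3) = -3 + (-15 - 3) = -3 - 18 = -21)
A(y, l) = -451/150 (A(y, l) = -3 + 1/(3*(-29 - 21)) = -3 + (⅓)/(-50) = -3 + (⅓)*(-1/50) = -3 - 1/150 = -451/150)
F(E, r) = 451/300 (F(E, r) = -½*(-451/150) = 451/300)
-F(813, 195) = -1*451/300 = -451/300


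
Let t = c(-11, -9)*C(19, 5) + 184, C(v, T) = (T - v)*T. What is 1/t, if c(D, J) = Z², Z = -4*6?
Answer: -1/40136 ≈ -2.4915e-5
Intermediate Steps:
Z = -24
c(D, J) = 576 (c(D, J) = (-24)² = 576)
C(v, T) = T*(T - v)
t = -40136 (t = 576*(5*(5 - 1*19)) + 184 = 576*(5*(5 - 19)) + 184 = 576*(5*(-14)) + 184 = 576*(-70) + 184 = -40320 + 184 = -40136)
1/t = 1/(-40136) = -1/40136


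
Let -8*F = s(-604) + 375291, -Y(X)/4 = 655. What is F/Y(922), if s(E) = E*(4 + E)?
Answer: 737691/20960 ≈ 35.195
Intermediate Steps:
Y(X) = -2620 (Y(X) = -4*655 = -2620)
F = -737691/8 (F = -(-604*(4 - 604) + 375291)/8 = -(-604*(-600) + 375291)/8 = -(362400 + 375291)/8 = -⅛*737691 = -737691/8 ≈ -92211.)
F/Y(922) = -737691/8/(-2620) = -737691/8*(-1/2620) = 737691/20960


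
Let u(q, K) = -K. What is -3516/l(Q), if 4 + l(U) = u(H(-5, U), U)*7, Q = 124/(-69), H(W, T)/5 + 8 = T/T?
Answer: -60651/148 ≈ -409.80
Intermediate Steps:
H(W, T) = -35 (H(W, T) = -40 + 5*(T/T) = -40 + 5*1 = -40 + 5 = -35)
Q = -124/69 (Q = 124*(-1/69) = -124/69 ≈ -1.7971)
l(U) = -4 - 7*U (l(U) = -4 - U*7 = -4 - 7*U)
-3516/l(Q) = -3516/(-4 - 7*(-124/69)) = -3516/(-4 + 868/69) = -3516/592/69 = -3516*69/592 = -60651/148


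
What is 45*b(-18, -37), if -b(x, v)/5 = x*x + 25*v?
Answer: 135225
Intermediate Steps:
b(x, v) = -125*v - 5*x² (b(x, v) = -5*(x*x + 25*v) = -5*(x² + 25*v) = -125*v - 5*x²)
45*b(-18, -37) = 45*(-125*(-37) - 5*(-18)²) = 45*(4625 - 5*324) = 45*(4625 - 1620) = 45*3005 = 135225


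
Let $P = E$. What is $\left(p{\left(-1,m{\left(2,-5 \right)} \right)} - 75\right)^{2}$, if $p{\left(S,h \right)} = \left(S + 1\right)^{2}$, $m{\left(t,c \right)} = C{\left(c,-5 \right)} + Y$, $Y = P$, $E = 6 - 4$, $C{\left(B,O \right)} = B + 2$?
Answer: $5625$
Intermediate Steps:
$C{\left(B,O \right)} = 2 + B$
$E = 2$
$P = 2$
$Y = 2$
$m{\left(t,c \right)} = 4 + c$ ($m{\left(t,c \right)} = \left(2 + c\right) + 2 = 4 + c$)
$p{\left(S,h \right)} = \left(1 + S\right)^{2}$
$\left(p{\left(-1,m{\left(2,-5 \right)} \right)} - 75\right)^{2} = \left(\left(1 - 1\right)^{2} - 75\right)^{2} = \left(0^{2} - 75\right)^{2} = \left(0 - 75\right)^{2} = \left(-75\right)^{2} = 5625$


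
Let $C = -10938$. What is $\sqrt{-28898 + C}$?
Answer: $2 i \sqrt{9959} \approx 199.59 i$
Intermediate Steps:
$\sqrt{-28898 + C} = \sqrt{-28898 - 10938} = \sqrt{-39836} = 2 i \sqrt{9959}$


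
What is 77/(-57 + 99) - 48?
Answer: -277/6 ≈ -46.167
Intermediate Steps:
77/(-57 + 99) - 48 = 77/42 - 48 = 77*(1/42) - 48 = 11/6 - 48 = -277/6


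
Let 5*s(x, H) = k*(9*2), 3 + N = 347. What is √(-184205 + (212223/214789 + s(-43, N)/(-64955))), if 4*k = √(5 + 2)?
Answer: √(-143419539102211976239149800 - 10787955838961598*√7)/27903238990 ≈ 429.19*I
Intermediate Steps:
N = 344 (N = -3 + 347 = 344)
k = √7/4 (k = √(5 + 2)/4 = √7/4 ≈ 0.66144)
s(x, H) = 9*√7/10 (s(x, H) = ((√7/4)*(9*2))/5 = ((√7/4)*18)/5 = (9*√7/2)/5 = 9*√7/10)
√(-184205 + (212223/214789 + s(-43, N)/(-64955))) = √(-184205 + (212223/214789 + (9*√7/10)/(-64955))) = √(-184205 + (212223*(1/214789) + (9*√7/10)*(-1/64955))) = √(-184205 + (212223/214789 - 9*√7/649550)) = √(-39564995522/214789 - 9*√7/649550)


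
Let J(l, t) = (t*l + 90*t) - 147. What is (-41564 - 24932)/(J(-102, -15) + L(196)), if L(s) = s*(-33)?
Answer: 66496/6435 ≈ 10.333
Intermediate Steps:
J(l, t) = -147 + 90*t + l*t (J(l, t) = (l*t + 90*t) - 147 = (90*t + l*t) - 147 = -147 + 90*t + l*t)
L(s) = -33*s
(-41564 - 24932)/(J(-102, -15) + L(196)) = (-41564 - 24932)/((-147 + 90*(-15) - 102*(-15)) - 33*196) = -66496/((-147 - 1350 + 1530) - 6468) = -66496/(33 - 6468) = -66496/(-6435) = -66496*(-1/6435) = 66496/6435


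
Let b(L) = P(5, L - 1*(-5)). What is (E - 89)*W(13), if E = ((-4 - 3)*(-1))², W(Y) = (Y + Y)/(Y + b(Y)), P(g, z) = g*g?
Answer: -520/19 ≈ -27.368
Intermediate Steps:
P(g, z) = g²
b(L) = 25 (b(L) = 5² = 25)
W(Y) = 2*Y/(25 + Y) (W(Y) = (Y + Y)/(Y + 25) = (2*Y)/(25 + Y) = 2*Y/(25 + Y))
E = 49 (E = (-7*(-1))² = 7² = 49)
(E - 89)*W(13) = (49 - 89)*(2*13/(25 + 13)) = -80*13/38 = -40*13/19 = -520/19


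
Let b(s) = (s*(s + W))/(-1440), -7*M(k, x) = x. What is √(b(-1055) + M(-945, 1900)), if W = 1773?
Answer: √1796501/84 ≈ 15.956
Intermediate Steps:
M(k, x) = -x/7
b(s) = -s*(1773 + s)/1440 (b(s) = (s*(s + 1773))/(-1440) = (s*(1773 + s))*(-1/1440) = -s*(1773 + s)/1440)
√(b(-1055) + M(-945, 1900)) = √(-1/1440*(-1055)*(1773 - 1055) - ⅐*1900) = √(-1/1440*(-1055)*718 - 1900/7) = √(75749/144 - 1900/7) = √(256643/1008) = √1796501/84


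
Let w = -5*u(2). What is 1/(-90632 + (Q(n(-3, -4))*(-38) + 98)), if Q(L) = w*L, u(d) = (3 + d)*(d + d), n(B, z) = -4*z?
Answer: -1/29734 ≈ -3.3632e-5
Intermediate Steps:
u(d) = 2*d*(3 + d) (u(d) = (3 + d)*(2*d) = 2*d*(3 + d))
w = -100 (w = -10*2*(3 + 2) = -10*2*5 = -5*20 = -100)
Q(L) = -100*L
1/(-90632 + (Q(n(-3, -4))*(-38) + 98)) = 1/(-90632 + (-(-400)*(-4)*(-38) + 98)) = 1/(-90632 + (-100*16*(-38) + 98)) = 1/(-90632 + (-1600*(-38) + 98)) = 1/(-90632 + (60800 + 98)) = 1/(-90632 + 60898) = 1/(-29734) = -1/29734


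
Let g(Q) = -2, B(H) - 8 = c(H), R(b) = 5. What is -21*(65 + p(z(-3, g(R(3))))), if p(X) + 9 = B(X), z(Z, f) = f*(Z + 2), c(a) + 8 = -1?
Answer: -1155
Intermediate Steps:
c(a) = -9 (c(a) = -8 - 1 = -9)
B(H) = -1 (B(H) = 8 - 9 = -1)
z(Z, f) = f*(2 + Z)
p(X) = -10 (p(X) = -9 - 1 = -10)
-21*(65 + p(z(-3, g(R(3))))) = -21*(65 - 10) = -21*55 = -1155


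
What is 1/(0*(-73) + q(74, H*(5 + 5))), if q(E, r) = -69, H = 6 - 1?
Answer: -1/69 ≈ -0.014493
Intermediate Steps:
H = 5
1/(0*(-73) + q(74, H*(5 + 5))) = 1/(0*(-73) - 69) = 1/(0 - 69) = 1/(-69) = -1/69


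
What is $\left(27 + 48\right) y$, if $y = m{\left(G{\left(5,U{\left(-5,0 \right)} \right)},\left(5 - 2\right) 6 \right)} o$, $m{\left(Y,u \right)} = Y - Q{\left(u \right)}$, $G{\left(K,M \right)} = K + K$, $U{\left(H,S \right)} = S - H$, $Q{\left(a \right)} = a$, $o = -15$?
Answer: $9000$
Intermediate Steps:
$G{\left(K,M \right)} = 2 K$
$m{\left(Y,u \right)} = Y - u$
$y = 120$ ($y = \left(2 \cdot 5 - \left(5 - 2\right) 6\right) \left(-15\right) = \left(10 - 3 \cdot 6\right) \left(-15\right) = \left(10 - 18\right) \left(-15\right) = \left(-8\right) \left(-15\right) = 120$)
$\left(27 + 48\right) y = \left(27 + 48\right) 120 = 75 \cdot 120 = 9000$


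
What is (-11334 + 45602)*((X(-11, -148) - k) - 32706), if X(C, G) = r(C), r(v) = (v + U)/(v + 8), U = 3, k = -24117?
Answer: -882709412/3 ≈ -2.9424e+8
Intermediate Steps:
r(v) = (3 + v)/(8 + v) (r(v) = (v + 3)/(v + 8) = (3 + v)/(8 + v))
X(C, G) = (3 + C)/(8 + C)
(-11334 + 45602)*((X(-11, -148) - k) - 32706) = (-11334 + 45602)*(((3 - 11)/(8 - 11) - 1*(-24117)) - 32706) = 34268*((-8/(-3) + 24117) - 32706) = 34268*((-1/3*(-8) + 24117) - 32706) = 34268*((8/3 + 24117) - 32706) = 34268*(72359/3 - 32706) = 34268*(-25759/3) = -882709412/3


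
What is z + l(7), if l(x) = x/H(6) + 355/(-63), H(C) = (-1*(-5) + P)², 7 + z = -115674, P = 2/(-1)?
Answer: -809801/7 ≈ -1.1569e+5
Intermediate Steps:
P = -2 (P = 2*(-1) = -2)
z = -115681 (z = -7 - 115674 = -115681)
H(C) = 9 (H(C) = (-1*(-5) - 2)² = (5 - 2)² = 3² = 9)
l(x) = -355/63 + x/9 (l(x) = x/9 + 355/(-63) = x*(⅑) + 355*(-1/63) = x/9 - 355/63 = -355/63 + x/9)
z + l(7) = -115681 + (-355/63 + (⅑)*7) = -115681 + (-355/63 + 7/9) = -115681 - 34/7 = -809801/7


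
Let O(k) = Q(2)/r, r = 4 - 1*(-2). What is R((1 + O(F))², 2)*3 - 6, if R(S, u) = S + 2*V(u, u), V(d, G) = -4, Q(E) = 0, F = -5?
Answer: -27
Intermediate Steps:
r = 6 (r = 4 + 2 = 6)
O(k) = 0 (O(k) = 0/6 = 0*(⅙) = 0)
R(S, u) = -8 + S (R(S, u) = S + 2*(-4) = S - 8 = -8 + S)
R((1 + O(F))², 2)*3 - 6 = (-8 + (1 + 0)²)*3 - 6 = (-8 + 1²)*3 - 6 = (-8 + 1)*3 - 6 = -7*3 - 6 = -21 - 6 = -27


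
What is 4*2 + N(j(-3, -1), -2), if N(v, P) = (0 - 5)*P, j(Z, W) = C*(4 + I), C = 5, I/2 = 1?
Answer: 18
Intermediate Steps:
I = 2 (I = 2*1 = 2)
j(Z, W) = 30 (j(Z, W) = 5*(4 + 2) = 5*6 = 30)
N(v, P) = -5*P
4*2 + N(j(-3, -1), -2) = 4*2 - 5*(-2) = 8 + 10 = 18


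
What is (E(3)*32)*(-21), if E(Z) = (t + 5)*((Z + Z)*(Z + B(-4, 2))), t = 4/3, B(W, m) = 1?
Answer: -102144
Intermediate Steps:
t = 4/3 (t = 4*(⅓) = 4/3 ≈ 1.3333)
E(Z) = 38*Z*(1 + Z)/3 (E(Z) = (4/3 + 5)*((Z + Z)*(Z + 1)) = 19*((2*Z)*(1 + Z))/3 = 19*(2*Z*(1 + Z))/3 = 38*Z*(1 + Z)/3)
(E(3)*32)*(-21) = (((38/3)*3*(1 + 3))*32)*(-21) = (((38/3)*3*4)*32)*(-21) = (152*32)*(-21) = 4864*(-21) = -102144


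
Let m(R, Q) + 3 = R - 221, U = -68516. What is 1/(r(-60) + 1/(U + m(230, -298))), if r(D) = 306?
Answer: 68510/20964059 ≈ 0.0032680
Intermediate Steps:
m(R, Q) = -224 + R (m(R, Q) = -3 + (R - 221) = -3 + (-221 + R) = -224 + R)
1/(r(-60) + 1/(U + m(230, -298))) = 1/(306 + 1/(-68516 + (-224 + 230))) = 1/(306 + 1/(-68516 + 6)) = 1/(306 + 1/(-68510)) = 1/(306 - 1/68510) = 1/(20964059/68510) = 68510/20964059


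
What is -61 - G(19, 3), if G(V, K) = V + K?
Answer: -83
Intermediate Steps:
G(V, K) = K + V
-61 - G(19, 3) = -61 - (3 + 19) = -61 - 1*22 = -61 - 22 = -83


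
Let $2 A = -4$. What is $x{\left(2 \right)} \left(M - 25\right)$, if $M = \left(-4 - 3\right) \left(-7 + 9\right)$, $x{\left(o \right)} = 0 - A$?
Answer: $-78$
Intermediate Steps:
$A = -2$ ($A = \frac{1}{2} \left(-4\right) = -2$)
$x{\left(o \right)} = 2$ ($x{\left(o \right)} = 0 - -2 = 0 + 2 = 2$)
$M = -14$ ($M = \left(-7\right) 2 = -14$)
$x{\left(2 \right)} \left(M - 25\right) = 2 \left(-14 - 25\right) = 2 \left(-39\right) = -78$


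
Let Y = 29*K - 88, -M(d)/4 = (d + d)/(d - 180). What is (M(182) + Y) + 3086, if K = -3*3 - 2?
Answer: 1951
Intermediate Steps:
M(d) = -8*d/(-180 + d) (M(d) = -4*(d + d)/(d - 180) = -4*2*d/(-180 + d) = -8*d/(-180 + d))
K = -11 (K = -9 - 2 = -11)
Y = -407 (Y = 29*(-11) - 88 = -319 - 88 = -407)
(M(182) + Y) + 3086 = (-8*182/(-180 + 182) - 407) + 3086 = (-8*182/2 - 407) + 3086 = (-8*182*1/2 - 407) + 3086 = (-728 - 407) + 3086 = -1135 + 3086 = 1951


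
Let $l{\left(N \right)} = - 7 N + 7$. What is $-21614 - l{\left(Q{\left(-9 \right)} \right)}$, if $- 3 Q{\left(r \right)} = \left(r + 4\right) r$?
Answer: $-21726$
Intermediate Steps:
$Q{\left(r \right)} = - \frac{r \left(4 + r\right)}{3}$ ($Q{\left(r \right)} = - \frac{\left(r + 4\right) r}{3} = - \frac{\left(4 + r\right) r}{3} = - \frac{r \left(4 + r\right)}{3}$)
$l{\left(N \right)} = 7 - 7 N$
$-21614 - l{\left(Q{\left(-9 \right)} \right)} = -21614 - \left(7 - 7 \left(\left(- \frac{1}{3}\right) \left(-9\right) \left(4 - 9\right)\right)\right) = -21614 - \left(7 - 7 \left(\left(- \frac{1}{3}\right) \left(-9\right) \left(-5\right)\right)\right) = -21614 - \left(7 - -105\right) = -21614 - \left(7 + 105\right) = -21614 - 112 = -21726$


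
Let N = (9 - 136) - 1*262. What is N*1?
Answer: -389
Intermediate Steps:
N = -389 (N = -127 - 262 = -389)
N*1 = -389*1 = -389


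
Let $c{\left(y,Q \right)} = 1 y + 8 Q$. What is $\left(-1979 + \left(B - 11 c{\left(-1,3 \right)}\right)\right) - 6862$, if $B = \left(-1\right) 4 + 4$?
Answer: $-9094$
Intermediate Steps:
$B = 0$ ($B = -4 + 4 = 0$)
$c{\left(y,Q \right)} = y + 8 Q$
$\left(-1979 + \left(B - 11 c{\left(-1,3 \right)}\right)\right) - 6862 = \left(-1979 + \left(0 - 11 \left(-1 + 8 \cdot 3\right)\right)\right) - 6862 = \left(-1979 + \left(0 - 11 \left(-1 + 24\right)\right)\right) - 6862 = \left(-1979 + \left(0 - 253\right)\right) - 6862 = \left(-1979 - 253\right) - 6862 = -2232 - 6862 = -9094$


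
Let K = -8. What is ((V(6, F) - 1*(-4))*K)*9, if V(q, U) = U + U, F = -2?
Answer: 0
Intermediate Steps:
V(q, U) = 2*U
((V(6, F) - 1*(-4))*K)*9 = ((2*(-2) - 1*(-4))*(-8))*9 = ((-4 + 4)*(-8))*9 = (0*(-8))*9 = 0*9 = 0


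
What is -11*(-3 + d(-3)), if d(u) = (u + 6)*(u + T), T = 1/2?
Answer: 231/2 ≈ 115.50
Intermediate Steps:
T = 1/2 ≈ 0.50000
d(u) = (1/2 + u)*(6 + u) (d(u) = (u + 6)*(u + 1/2) = (6 + u)*(1/2 + u) = (1/2 + u)*(6 + u))
-11*(-3 + d(-3)) = -11*(-3 + (3 + (-3)**2 + (13/2)*(-3))) = -11*(-3 + (3 + 9 - 39/2)) = -11*(-3 - 15/2) = -11*(-21/2) = 231/2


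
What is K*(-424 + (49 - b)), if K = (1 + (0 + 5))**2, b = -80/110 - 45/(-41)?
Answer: -6094512/451 ≈ -13513.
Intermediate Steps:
b = 167/451 (b = -80*1/110 - 45*(-1/41) = -8/11 + 45/41 = 167/451 ≈ 0.37029)
K = 36 (K = (1 + 5)**2 = 6**2 = 36)
K*(-424 + (49 - b)) = 36*(-424 + (49 - 1*167/451)) = 36*(-424 + (49 - 167/451)) = 36*(-424 + 21932/451) = 36*(-169292/451) = -6094512/451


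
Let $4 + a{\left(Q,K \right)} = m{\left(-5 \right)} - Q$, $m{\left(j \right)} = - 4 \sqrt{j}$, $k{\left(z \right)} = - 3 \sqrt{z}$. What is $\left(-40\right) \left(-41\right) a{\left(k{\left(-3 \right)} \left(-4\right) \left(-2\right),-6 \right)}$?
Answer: $-6560 - 6560 i \sqrt{5} + 39360 i \sqrt{3} \approx -6560.0 + 53505.0 i$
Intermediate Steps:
$a{\left(Q,K \right)} = -4 - Q - 4 i \sqrt{5}$ ($a{\left(Q,K \right)} = -4 - \left(Q + 4 i \sqrt{5}\right) = -4 - Q - 4 i \sqrt{5}$)
$\left(-40\right) \left(-41\right) a{\left(k{\left(-3 \right)} \left(-4\right) \left(-2\right),-6 \right)} = \left(-40\right) \left(-41\right) \left(-4 - - 3 \sqrt{-3} \left(-4\right) \left(-2\right) - 4 i \sqrt{5}\right) = 1640 \left(-4 - - 3 i \sqrt{3} \left(-4\right) \left(-2\right) - 4 i \sqrt{5}\right) = 1640 \left(-4 - 12 i \sqrt{3} \left(-2\right) - 4 i \sqrt{5}\right) = 1640 \left(-4 - - 24 i \sqrt{3} - 4 i \sqrt{5}\right) = 1640 \left(-4 + 24 i \sqrt{3} - 4 i \sqrt{5}\right) = 1640 \left(-4 - 4 i \sqrt{5} + 24 i \sqrt{3}\right) = -6560 - 6560 i \sqrt{5} + 39360 i \sqrt{3}$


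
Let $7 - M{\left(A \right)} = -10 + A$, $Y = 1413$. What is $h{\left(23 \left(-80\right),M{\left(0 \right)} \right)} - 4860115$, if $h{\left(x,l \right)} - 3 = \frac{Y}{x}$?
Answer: $- \frac{8942607493}{1840} \approx -4.8601 \cdot 10^{6}$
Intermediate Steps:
$M{\left(A \right)} = 17 - A$ ($M{\left(A \right)} = 7 - \left(-10 + A\right) = 17 - A$)
$h{\left(x,l \right)} = 3 + \frac{1413}{x}$
$h{\left(23 \left(-80\right),M{\left(0 \right)} \right)} - 4860115 = \left(3 + \frac{1413}{23 \left(-80\right)}\right) - 4860115 = \left(3 + \frac{1413}{-1840}\right) - 4860115 = \left(3 + 1413 \left(- \frac{1}{1840}\right)\right) - 4860115 = \left(3 - \frac{1413}{1840}\right) - 4860115 = \frac{4107}{1840} - 4860115 = - \frac{8942607493}{1840}$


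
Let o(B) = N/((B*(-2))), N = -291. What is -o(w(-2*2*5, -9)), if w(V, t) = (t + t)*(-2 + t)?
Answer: -97/132 ≈ -0.73485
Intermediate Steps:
w(V, t) = 2*t*(-2 + t) (w(V, t) = (2*t)*(-2 + t) = 2*t*(-2 + t))
o(B) = 291/(2*B) (o(B) = -291*(-1/(2*B)) = -(-291)/(2*B) = 291/(2*B))
-o(w(-2*2*5, -9)) = -291/(2*(2*(-9)*(-2 - 9))) = -291/(2*(2*(-9)*(-11))) = -291/(2*198) = -1*97/132 = -97/132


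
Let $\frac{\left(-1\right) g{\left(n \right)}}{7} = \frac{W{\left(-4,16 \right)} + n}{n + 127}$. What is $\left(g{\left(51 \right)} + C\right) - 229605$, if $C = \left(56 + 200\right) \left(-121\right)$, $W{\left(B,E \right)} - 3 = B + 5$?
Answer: $- \frac{46383803}{178} \approx -2.6058 \cdot 10^{5}$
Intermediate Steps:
$W{\left(B,E \right)} = 8 + B$ ($W{\left(B,E \right)} = 3 + \left(B + 5\right) = 3 + \left(5 + B\right) = 8 + B$)
$C = -30976$ ($C = 256 \left(-121\right) = -30976$)
$g{\left(n \right)} = - \frac{7 \left(4 + n\right)}{127 + n}$ ($g{\left(n \right)} = - 7 \frac{\left(8 - 4\right) + n}{n + 127} = - 7 \frac{4 + n}{127 + n} = - \frac{7 \left(4 + n\right)}{127 + n}$)
$\left(g{\left(51 \right)} + C\right) - 229605 = \left(\frac{7 \left(-4 - 51\right)}{127 + 51} - 30976\right) - 229605 = \left(\frac{7 \left(-4 - 51\right)}{178} - 30976\right) - 229605 = \left(7 \cdot \frac{1}{178} \left(-55\right) - 30976\right) - 229605 = \left(- \frac{385}{178} - 30976\right) - 229605 = - \frac{5514113}{178} - 229605 = - \frac{46383803}{178}$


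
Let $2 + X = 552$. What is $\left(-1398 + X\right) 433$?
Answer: $-367184$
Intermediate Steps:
$X = 550$ ($X = -2 + 552 = 550$)
$\left(-1398 + X\right) 433 = \left(-1398 + 550\right) 433 = \left(-848\right) 433 = -367184$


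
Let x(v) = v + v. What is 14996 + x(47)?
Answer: 15090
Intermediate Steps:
x(v) = 2*v
14996 + x(47) = 14996 + 2*47 = 14996 + 94 = 15090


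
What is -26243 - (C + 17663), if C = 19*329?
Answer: -50157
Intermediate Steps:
C = 6251
-26243 - (C + 17663) = -26243 - (6251 + 17663) = -26243 - 1*23914 = -26243 - 23914 = -50157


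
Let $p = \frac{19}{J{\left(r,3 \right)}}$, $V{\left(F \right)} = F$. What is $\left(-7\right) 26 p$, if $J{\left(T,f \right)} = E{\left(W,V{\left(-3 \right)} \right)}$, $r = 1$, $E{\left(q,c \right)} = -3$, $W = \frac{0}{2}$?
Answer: $\frac{3458}{3} \approx 1152.7$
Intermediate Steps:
$W = 0$ ($W = 0 \cdot \frac{1}{2} = 0$)
$J{\left(T,f \right)} = -3$
$p = - \frac{19}{3}$ ($p = \frac{19}{-3} = 19 \left(- \frac{1}{3}\right) = - \frac{19}{3} \approx -6.3333$)
$\left(-7\right) 26 p = \left(-7\right) 26 \left(- \frac{19}{3}\right) = \left(-182\right) \left(- \frac{19}{3}\right) = \frac{3458}{3}$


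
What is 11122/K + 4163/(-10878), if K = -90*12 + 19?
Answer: -125402059/11541558 ≈ -10.865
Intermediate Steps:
K = -1061 (K = -1080 + 19 = -1061)
11122/K + 4163/(-10878) = 11122/(-1061) + 4163/(-10878) = 11122*(-1/1061) + 4163*(-1/10878) = -11122/1061 - 4163/10878 = -125402059/11541558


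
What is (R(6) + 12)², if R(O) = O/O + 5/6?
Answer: 6889/36 ≈ 191.36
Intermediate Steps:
R(O) = 11/6 (R(O) = 1 + 5*(⅙) = 1 + ⅚ = 11/6)
(R(6) + 12)² = (11/6 + 12)² = (83/6)² = 6889/36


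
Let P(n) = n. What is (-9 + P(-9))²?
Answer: 324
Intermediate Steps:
(-9 + P(-9))² = (-9 - 9)² = (-18)² = 324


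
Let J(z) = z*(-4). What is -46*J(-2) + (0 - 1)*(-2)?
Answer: -366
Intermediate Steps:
J(z) = -4*z
-46*J(-2) + (0 - 1)*(-2) = -(-184)*(-2) + (0 - 1)*(-2) = -46*8 - 1*(-2) = -368 + 2 = -366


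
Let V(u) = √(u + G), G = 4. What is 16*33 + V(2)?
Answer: 528 + √6 ≈ 530.45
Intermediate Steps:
V(u) = √(4 + u) (V(u) = √(u + 4) = √(4 + u))
16*33 + V(2) = 16*33 + √(4 + 2) = 528 + √6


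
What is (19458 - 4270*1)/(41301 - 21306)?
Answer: 15188/19995 ≈ 0.75959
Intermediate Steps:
(19458 - 4270*1)/(41301 - 21306) = (19458 - 4270)/19995 = 15188*(1/19995) = 15188/19995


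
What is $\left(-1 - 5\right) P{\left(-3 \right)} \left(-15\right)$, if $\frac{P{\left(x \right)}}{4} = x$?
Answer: $-1080$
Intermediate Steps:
$P{\left(x \right)} = 4 x$
$\left(-1 - 5\right) P{\left(-3 \right)} \left(-15\right) = \left(-1 - 5\right) 4 \left(-3\right) \left(-15\right) = \left(-6\right) \left(-12\right) \left(-15\right) = 72 \left(-15\right) = -1080$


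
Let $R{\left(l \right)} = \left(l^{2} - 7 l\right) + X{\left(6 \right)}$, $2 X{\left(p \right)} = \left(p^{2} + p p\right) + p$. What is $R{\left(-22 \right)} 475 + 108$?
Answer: $321683$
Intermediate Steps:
$X{\left(p \right)} = p^{2} + \frac{p}{2}$ ($X{\left(p \right)} = \frac{\left(p^{2} + p p\right) + p}{2} = \frac{\left(p^{2} + p^{2}\right) + p}{2} = \frac{2 p^{2} + p}{2} = \frac{p + 2 p^{2}}{2} = p^{2} + \frac{p}{2}$)
$R{\left(l \right)} = 39 + l^{2} - 7 l$ ($R{\left(l \right)} = \left(l^{2} - 7 l\right) + 6 \left(\frac{1}{2} + 6\right) = \left(l^{2} - 7 l\right) + 6 \cdot \frac{13}{2} = \left(l^{2} - 7 l\right) + 39 = 39 + l^{2} - 7 l$)
$R{\left(-22 \right)} 475 + 108 = \left(39 + \left(-22\right)^{2} - -154\right) 475 + 108 = \left(39 + 484 + 154\right) 475 + 108 = 677 \cdot 475 + 108 = 321575 + 108 = 321683$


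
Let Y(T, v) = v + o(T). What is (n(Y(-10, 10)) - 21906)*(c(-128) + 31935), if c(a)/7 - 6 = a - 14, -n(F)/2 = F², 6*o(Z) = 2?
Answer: -6167971708/9 ≈ -6.8533e+8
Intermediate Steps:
o(Z) = ⅓ (o(Z) = (⅙)*2 = ⅓)
Y(T, v) = ⅓ + v (Y(T, v) = v + ⅓ = ⅓ + v)
n(F) = -2*F²
c(a) = -56 + 7*a (c(a) = 42 + 7*(a - 14) = 42 + 7*(-14 + a) = 42 + (-98 + 7*a) = -56 + 7*a)
(n(Y(-10, 10)) - 21906)*(c(-128) + 31935) = (-2*(⅓ + 10)² - 21906)*((-56 + 7*(-128)) + 31935) = (-2*(31/3)² - 21906)*((-56 - 896) + 31935) = (-2*961/9 - 21906)*(-952 + 31935) = (-1922/9 - 21906)*30983 = -199076/9*30983 = -6167971708/9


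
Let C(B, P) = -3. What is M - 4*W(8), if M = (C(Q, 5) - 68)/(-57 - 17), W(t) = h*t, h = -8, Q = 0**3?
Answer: 19015/74 ≈ 256.96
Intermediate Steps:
Q = 0
W(t) = -8*t
M = 71/74 (M = (-3 - 68)/(-57 - 17) = -71/(-74) = -71*(-1/74) = 71/74 ≈ 0.95946)
M - 4*W(8) = 71/74 - (-32)*8 = 71/74 - 4*(-64) = 71/74 + 256 = 19015/74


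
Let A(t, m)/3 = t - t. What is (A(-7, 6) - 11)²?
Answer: 121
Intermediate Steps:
A(t, m) = 0 (A(t, m) = 3*(t - t) = 3*0 = 0)
(A(-7, 6) - 11)² = (0 - 11)² = (-11)² = 121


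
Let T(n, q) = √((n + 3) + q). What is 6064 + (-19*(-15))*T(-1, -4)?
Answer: 6064 + 285*I*√2 ≈ 6064.0 + 403.05*I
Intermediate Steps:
T(n, q) = √(3 + n + q) (T(n, q) = √((3 + n) + q) = √(3 + n + q))
6064 + (-19*(-15))*T(-1, -4) = 6064 + (-19*(-15))*√(3 - 1 - 4) = 6064 + 285*√(-2) = 6064 + 285*(I*√2) = 6064 + 285*I*√2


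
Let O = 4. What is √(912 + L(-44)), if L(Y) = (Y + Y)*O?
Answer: 4*√35 ≈ 23.664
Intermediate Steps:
L(Y) = 8*Y (L(Y) = (Y + Y)*4 = (2*Y)*4 = 8*Y)
√(912 + L(-44)) = √(912 + 8*(-44)) = √(912 - 352) = √560 = 4*√35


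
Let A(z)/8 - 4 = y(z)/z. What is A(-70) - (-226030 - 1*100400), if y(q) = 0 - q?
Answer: 326454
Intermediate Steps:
y(q) = -q
A(z) = 24 (A(z) = 32 + 8*((-z)/z) = 32 + 8*(-1) = 32 - 8 = 24)
A(-70) - (-226030 - 1*100400) = 24 - (-226030 - 1*100400) = 24 - (-226030 - 100400) = 24 - 1*(-326430) = 24 + 326430 = 326454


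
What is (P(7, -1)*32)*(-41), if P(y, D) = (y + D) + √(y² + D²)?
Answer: -7872 - 6560*√2 ≈ -17149.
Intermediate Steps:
P(y, D) = D + y + √(D² + y²) (P(y, D) = (D + y) + √(D² + y²) = D + y + √(D² + y²))
(P(7, -1)*32)*(-41) = ((-1 + 7 + √((-1)² + 7²))*32)*(-41) = ((-1 + 7 + √(1 + 49))*32)*(-41) = ((-1 + 7 + √50)*32)*(-41) = ((-1 + 7 + 5*√2)*32)*(-41) = ((6 + 5*√2)*32)*(-41) = (192 + 160*√2)*(-41) = -7872 - 6560*√2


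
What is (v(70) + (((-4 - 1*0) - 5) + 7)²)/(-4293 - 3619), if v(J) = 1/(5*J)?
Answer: -1401/2769200 ≈ -0.00050592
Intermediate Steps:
v(J) = 1/(5*J)
(v(70) + (((-4 - 1*0) - 5) + 7)²)/(-4293 - 3619) = ((⅕)/70 + (((-4 - 1*0) - 5) + 7)²)/(-4293 - 3619) = ((⅕)*(1/70) + (((-4 + 0) - 5) + 7)²)/(-7912) = (1/350 + ((-4 - 5) + 7)²)*(-1/7912) = (1/350 + (-9 + 7)²)*(-1/7912) = (1/350 + (-2)²)*(-1/7912) = (1/350 + 4)*(-1/7912) = (1401/350)*(-1/7912) = -1401/2769200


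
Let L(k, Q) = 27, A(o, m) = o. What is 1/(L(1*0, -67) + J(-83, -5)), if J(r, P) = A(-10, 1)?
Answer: 1/17 ≈ 0.058824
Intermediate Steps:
J(r, P) = -10
1/(L(1*0, -67) + J(-83, -5)) = 1/(27 - 10) = 1/17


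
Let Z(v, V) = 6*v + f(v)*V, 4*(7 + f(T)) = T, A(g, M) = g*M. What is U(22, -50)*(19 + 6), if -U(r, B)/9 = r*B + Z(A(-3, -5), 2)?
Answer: 457425/2 ≈ 2.2871e+5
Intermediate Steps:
A(g, M) = M*g
f(T) = -7 + T/4
Z(v, V) = 6*v + V*(-7 + v/4) (Z(v, V) = 6*v + (-7 + v/4)*V = 6*v + V*(-7 + v/4))
U(r, B) = -1503/2 - 9*B*r (U(r, B) = -9*(r*B + (6*(-5*(-3)) + (¼)*2*(-28 - 5*(-3)))) = -9*(B*r + (6*15 + (¼)*2*(-28 + 15))) = -9*(B*r + (90 + (¼)*2*(-13))) = -9*(B*r + (90 - 13/2)) = -9*(B*r + 167/2) = -9*(167/2 + B*r) = -1503/2 - 9*B*r)
U(22, -50)*(19 + 6) = (-1503/2 - 9*(-50)*22)*(19 + 6) = (-1503/2 + 9900)*25 = (18297/2)*25 = 457425/2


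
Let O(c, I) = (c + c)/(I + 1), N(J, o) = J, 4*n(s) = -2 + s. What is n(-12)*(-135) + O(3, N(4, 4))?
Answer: 4737/10 ≈ 473.70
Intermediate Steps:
n(s) = -½ + s/4 (n(s) = (-2 + s)/4 = -½ + s/4)
O(c, I) = 2*c/(1 + I) (O(c, I) = (2*c)/(1 + I) = 2*c/(1 + I))
n(-12)*(-135) + O(3, N(4, 4)) = (-½ + (¼)*(-12))*(-135) + 2*3/(1 + 4) = (-½ - 3)*(-135) + 2*3/5 = -7/2*(-135) + 2*3*(⅕) = 945/2 + 6/5 = 4737/10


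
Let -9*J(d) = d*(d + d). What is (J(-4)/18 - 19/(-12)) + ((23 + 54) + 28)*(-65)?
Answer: -2210851/324 ≈ -6823.6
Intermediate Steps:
J(d) = -2*d²/9 (J(d) = -d*(d + d)/9 = -d*2*d/9 = -2*d²/9)
(J(-4)/18 - 19/(-12)) + ((23 + 54) + 28)*(-65) = (-2/9*(-4)²/18 - 19/(-12)) + ((23 + 54) + 28)*(-65) = (-2/9*16*(1/18) - 19*(-1/12)) + (77 + 28)*(-65) = (-32/9*1/18 + 19/12) + 105*(-65) = (-16/81 + 19/12) - 6825 = 449/324 - 6825 = -2210851/324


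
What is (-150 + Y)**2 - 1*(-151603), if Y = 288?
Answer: 170647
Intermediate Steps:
(-150 + Y)**2 - 1*(-151603) = (-150 + 288)**2 - 1*(-151603) = 138**2 + 151603 = 19044 + 151603 = 170647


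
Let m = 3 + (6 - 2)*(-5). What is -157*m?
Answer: 2669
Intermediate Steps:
m = -17 (m = 3 + 4*(-5) = 3 - 20 = -17)
-157*m = -157*(-17) = 2669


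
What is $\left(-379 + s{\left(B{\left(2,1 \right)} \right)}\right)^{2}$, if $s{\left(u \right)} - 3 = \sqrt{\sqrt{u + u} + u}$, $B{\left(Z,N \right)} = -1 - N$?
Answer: $\left(376 - \sqrt{2} \sqrt{-1 + i}\right)^{2} \approx 1.4089 \cdot 10^{5} - 1166.0 i$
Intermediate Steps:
$s{\left(u \right)} = 3 + \sqrt{u + \sqrt{2} \sqrt{u}}$ ($s{\left(u \right)} = 3 + \sqrt{\sqrt{u + u} + u} = 3 + \sqrt{\sqrt{2 u} + u} = 3 + \sqrt{\sqrt{2} \sqrt{u} + u} = 3 + \sqrt{u + \sqrt{2} \sqrt{u}}$)
$\left(-379 + s{\left(B{\left(2,1 \right)} \right)}\right)^{2} = \left(-379 + \left(3 + \sqrt{\left(-1 - 1\right) + \sqrt{2} \sqrt{-1 - 1}}\right)\right)^{2} = \left(-379 + \left(3 + \sqrt{-2 + \sqrt{2} \sqrt{-2}}\right)\right)^{2} = \left(-379 + \left(3 + \sqrt{-2 + \sqrt{2} i \sqrt{2}}\right)\right)^{2} = \left(-379 + \left(3 + \sqrt{-2 + 2 i}\right)\right)^{2} = \left(-376 + \sqrt{-2 + 2 i}\right)^{2}$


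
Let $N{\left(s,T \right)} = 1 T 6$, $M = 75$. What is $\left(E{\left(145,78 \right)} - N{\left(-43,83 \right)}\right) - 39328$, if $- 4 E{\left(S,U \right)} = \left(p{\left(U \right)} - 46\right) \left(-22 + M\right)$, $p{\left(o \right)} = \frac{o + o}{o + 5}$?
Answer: $- \frac{6514073}{166} \approx -39241.0$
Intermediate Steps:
$p{\left(o \right)} = \frac{2 o}{5 + o}$
$N{\left(s,T \right)} = 6 T$ ($N{\left(s,T \right)} = T 6 = 6 T$)
$E{\left(S,U \right)} = \frac{1219}{2} - \frac{53 U}{2 \left(5 + U\right)}$ ($E{\left(S,U \right)} = - \frac{\left(\frac{2 U}{5 + U} - 46\right) \left(-22 + 75\right)}{4} = - \frac{\left(-46 + \frac{2 U}{5 + U}\right) 53}{4} = - \frac{-2438 + \frac{106 U}{5 + U}}{4} = \frac{1219}{2} - \frac{53 U}{2 \left(5 + U\right)}$)
$\left(E{\left(145,78 \right)} - N{\left(-43,83 \right)}\right) - 39328 = \left(\frac{53 \left(115 + 22 \cdot 78\right)}{2 \left(5 + 78\right)} - 6 \cdot 83\right) - 39328 = \left(\frac{53 \left(115 + 1716\right)}{2 \cdot 83} - 498\right) - 39328 = \left(\frac{53}{2} \cdot \frac{1}{83} \cdot 1831 - 498\right) - 39328 = \left(\frac{97043}{166} - 498\right) - 39328 = \frac{14375}{166} - 39328 = - \frac{6514073}{166}$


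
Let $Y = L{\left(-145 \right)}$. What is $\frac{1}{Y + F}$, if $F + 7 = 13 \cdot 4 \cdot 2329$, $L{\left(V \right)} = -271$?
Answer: $\frac{1}{120830} \approx 8.2761 \cdot 10^{-6}$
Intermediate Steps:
$F = 121101$ ($F = -7 + 13 \cdot 4 \cdot 2329 = -7 + 52 \cdot 2329 = -7 + 121108 = 121101$)
$Y = -271$
$\frac{1}{Y + F} = \frac{1}{-271 + 121101} = \frac{1}{120830}$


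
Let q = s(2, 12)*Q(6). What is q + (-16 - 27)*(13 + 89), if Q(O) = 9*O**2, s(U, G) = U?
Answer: -3738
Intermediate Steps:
q = 648 (q = 2*(9*6**2) = 2*(9*36) = 2*324 = 648)
q + (-16 - 27)*(13 + 89) = 648 + (-16 - 27)*(13 + 89) = 648 - 43*102 = 648 - 4386 = -3738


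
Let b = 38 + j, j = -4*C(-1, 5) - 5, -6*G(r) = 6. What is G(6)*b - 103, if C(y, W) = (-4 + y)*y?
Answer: -116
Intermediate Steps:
C(y, W) = y*(-4 + y)
G(r) = -1 (G(r) = -⅙*6 = -1)
j = -25 (j = -(-4)*(-4 - 1) - 5 = -(-4)*(-5) - 5 = -4*5 - 5 = -20 - 5 = -25)
b = 13 (b = 38 - 25 = 13)
G(6)*b - 103 = -1*13 - 103 = -13 - 103 = -116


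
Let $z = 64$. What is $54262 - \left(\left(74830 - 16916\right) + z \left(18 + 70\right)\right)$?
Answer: $-9284$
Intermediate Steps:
$54262 - \left(\left(74830 - 16916\right) + z \left(18 + 70\right)\right) = 54262 - \left(\left(74830 - 16916\right) + 64 \left(18 + 70\right)\right) = 54262 - \left(57914 + 64 \cdot 88\right) = 54262 - \left(57914 + 5632\right) = 54262 - 63546 = -9284$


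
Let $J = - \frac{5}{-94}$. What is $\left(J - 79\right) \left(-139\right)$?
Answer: $\frac{1031519}{94} \approx 10974.0$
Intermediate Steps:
$J = \frac{5}{94}$ ($J = \left(-5\right) \left(- \frac{1}{94}\right) = \frac{5}{94} \approx 0.053191$)
$\left(J - 79\right) \left(-139\right) = \left(\frac{5}{94} - 79\right) \left(-139\right) = \left(- \frac{7421}{94}\right) \left(-139\right) = \frac{1031519}{94}$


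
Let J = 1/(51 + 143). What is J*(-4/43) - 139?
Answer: -579771/4171 ≈ -139.00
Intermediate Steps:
J = 1/194 ≈ 0.0051546
J*(-4/43) - 139 = (-4/43)/194 - 139 = (-4*1/43)/194 - 139 = (1/194)*(-4/43) - 139 = -2/4171 - 139 = -579771/4171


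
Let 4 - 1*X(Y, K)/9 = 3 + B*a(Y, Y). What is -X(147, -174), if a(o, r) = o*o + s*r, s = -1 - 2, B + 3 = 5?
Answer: 381015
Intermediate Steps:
B = 2 (B = -3 + 5 = 2)
s = -3
a(o, r) = o**2 - 3*r (a(o, r) = o*o - 3*r = o**2 - 3*r)
X(Y, K) = 9 - 18*Y**2 + 54*Y (X(Y, K) = 36 - 9*(3 + 2*(Y**2 - 3*Y)) = 36 - 9*(3 + (-6*Y + 2*Y**2)) = 36 - 9*(3 - 6*Y + 2*Y**2) = 36 + (-27 - 18*Y**2 + 54*Y) = 9 - 18*Y**2 + 54*Y)
-X(147, -174) = -(9 - 18*147**2 + 54*147) = -(9 - 18*21609 + 7938) = -(9 - 388962 + 7938) = -1*(-381015) = 381015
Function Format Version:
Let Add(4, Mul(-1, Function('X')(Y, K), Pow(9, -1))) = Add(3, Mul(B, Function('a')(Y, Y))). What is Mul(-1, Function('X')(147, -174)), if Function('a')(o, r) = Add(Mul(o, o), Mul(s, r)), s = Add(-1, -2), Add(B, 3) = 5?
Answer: 381015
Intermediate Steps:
B = 2 (B = Add(-3, 5) = 2)
s = -3
Function('a')(o, r) = Add(Pow(o, 2), Mul(-3, r)) (Function('a')(o, r) = Add(Mul(o, o), Mul(-3, r)) = Add(Pow(o, 2), Mul(-3, r)))
Function('X')(Y, K) = Add(9, Mul(-18, Pow(Y, 2)), Mul(54, Y)) (Function('X')(Y, K) = Add(36, Mul(-9, Add(3, Mul(2, Add(Pow(Y, 2), Mul(-3, Y)))))) = Add(36, Mul(-9, Add(3, Add(Mul(-6, Y), Mul(2, Pow(Y, 2)))))) = Add(36, Mul(-9, Add(3, Mul(-6, Y), Mul(2, Pow(Y, 2))))) = Add(36, Add(-27, Mul(-18, Pow(Y, 2)), Mul(54, Y))) = Add(9, Mul(-18, Pow(Y, 2)), Mul(54, Y)))
Mul(-1, Function('X')(147, -174)) = Mul(-1, Add(9, Mul(-18, Pow(147, 2)), Mul(54, 147))) = Mul(-1, Add(9, Mul(-18, 21609), 7938)) = Mul(-1, Add(9, -388962, 7938)) = Mul(-1, -381015) = 381015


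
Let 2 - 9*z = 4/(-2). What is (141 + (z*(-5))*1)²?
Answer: 1560001/81 ≈ 19259.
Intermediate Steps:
z = 4/9 (z = 2/9 - 4/(9*(-2)) = 2/9 - 4*(-1)/(9*2) = 2/9 - ⅑*(-2) = 2/9 + 2/9 = 4/9 ≈ 0.44444)
(141 + (z*(-5))*1)² = (141 + ((4/9)*(-5))*1)² = (141 - 20/9*1)² = (141 - 20/9)² = (1249/9)² = 1560001/81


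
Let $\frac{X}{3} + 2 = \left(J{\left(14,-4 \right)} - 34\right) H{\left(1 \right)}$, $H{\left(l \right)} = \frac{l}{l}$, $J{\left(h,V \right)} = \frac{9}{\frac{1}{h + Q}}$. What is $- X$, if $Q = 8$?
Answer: $-486$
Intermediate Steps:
$J{\left(h,V \right)} = 72 + 9 h$ ($J{\left(h,V \right)} = \frac{9}{\frac{1}{h + 8}} = \frac{9}{\frac{1}{8 + h}} = 9 \left(8 + h\right) = 72 + 9 h$)
$H{\left(l \right)} = 1$
$X = 486$ ($X = -6 + 3 \left(\left(72 + 9 \cdot 14\right) - 34\right) 1 = -6 + 3 \left(\left(72 + 126\right) - 34\right) 1 = -6 + 3 \left(198 - 34\right) 1 = -6 + 3 \cdot 164 \cdot 1 = -6 + 3 \cdot 164 = -6 + 492 = 486$)
$- X = \left(-1\right) 486 = -486$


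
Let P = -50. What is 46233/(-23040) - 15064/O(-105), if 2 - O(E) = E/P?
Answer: 385633263/2560 ≈ 1.5064e+5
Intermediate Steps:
O(E) = 2 + E/50 (O(E) = 2 - E/(-50) = 2 - E*(-1)/50 = 2 - (-1)*E/50 = 2 + E/50)
46233/(-23040) - 15064/O(-105) = 46233/(-23040) - 15064/(2 + (1/50)*(-105)) = 46233*(-1/23040) - 15064/(2 - 21/10) = -5137/2560 - 15064/(-1/10) = -5137/2560 - 15064*(-10) = -5137/2560 + 150640 = 385633263/2560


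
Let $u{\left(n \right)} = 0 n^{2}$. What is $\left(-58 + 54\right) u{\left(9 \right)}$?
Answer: $0$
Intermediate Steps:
$u{\left(n \right)} = 0$
$\left(-58 + 54\right) u{\left(9 \right)} = \left(-58 + 54\right) 0 = \left(-4\right) 0 = 0$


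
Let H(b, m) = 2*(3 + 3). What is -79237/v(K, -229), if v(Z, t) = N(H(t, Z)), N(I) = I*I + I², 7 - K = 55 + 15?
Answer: -79237/288 ≈ -275.13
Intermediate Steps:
K = -63 (K = 7 - (55 + 15) = 7 - 1*70 = 7 - 70 = -63)
H(b, m) = 12 (H(b, m) = 2*6 = 12)
N(I) = 2*I² (N(I) = I² + I² = 2*I²)
v(Z, t) = 288 (v(Z, t) = 2*12² = 2*144 = 288)
-79237/v(K, -229) = -79237/288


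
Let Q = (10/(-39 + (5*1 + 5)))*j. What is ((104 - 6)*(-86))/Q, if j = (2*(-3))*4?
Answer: -61103/60 ≈ -1018.4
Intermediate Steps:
j = -24 (j = -6*4 = -24)
Q = 240/29 (Q = (10/(-39 + (5*1 + 5)))*(-24) = (10/(-39 + (5 + 5)))*(-24) = (10/(-39 + 10))*(-24) = (10/(-29))*(-24) = -1/29*10*(-24) = -10/29*(-24) = 240/29 ≈ 8.2759)
((104 - 6)*(-86))/Q = ((104 - 6)*(-86))/(240/29) = (98*(-86))*(29/240) = -8428*29/240 = -61103/60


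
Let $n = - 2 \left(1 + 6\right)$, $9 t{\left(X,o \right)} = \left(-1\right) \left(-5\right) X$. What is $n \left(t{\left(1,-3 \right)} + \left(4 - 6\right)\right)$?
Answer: $\frac{182}{9} \approx 20.222$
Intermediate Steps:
$t{\left(X,o \right)} = \frac{5 X}{9}$ ($t{\left(X,o \right)} = \frac{\left(-1\right) \left(-5\right) X}{9} = \frac{5 X}{9}$)
$n = -14$ ($n = \left(-2\right) 7 = -14$)
$n \left(t{\left(1,-3 \right)} + \left(4 - 6\right)\right) = - 14 \left(\frac{5}{9} \cdot 1 + \left(4 - 6\right)\right) = - 14 \left(\frac{5}{9} + \left(4 - 6\right)\right) = - 14 \left(\frac{5}{9} - 2\right) = \left(-14\right) \left(- \frac{13}{9}\right) = \frac{182}{9}$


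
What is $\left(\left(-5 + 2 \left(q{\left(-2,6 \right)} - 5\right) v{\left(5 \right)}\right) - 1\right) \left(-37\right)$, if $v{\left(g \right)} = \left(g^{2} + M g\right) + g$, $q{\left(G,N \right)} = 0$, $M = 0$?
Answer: $11322$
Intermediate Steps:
$v{\left(g \right)} = g + g^{2}$ ($v{\left(g \right)} = \left(g^{2} + 0 g\right) + g = \left(g^{2} + 0\right) + g = g^{2} + g = g + g^{2}$)
$\left(\left(-5 + 2 \left(q{\left(-2,6 \right)} - 5\right) v{\left(5 \right)}\right) - 1\right) \left(-37\right) = \left(\left(-5 + 2 \left(0 - 5\right) 5 \left(1 + 5\right)\right) - 1\right) \left(-37\right) = \left(\left(-5 + 2 \left(- 5 \cdot 5 \cdot 6\right)\right) - 1\right) \left(-37\right) = \left(\left(-5 + 2 \left(\left(-5\right) 30\right)\right) - 1\right) \left(-37\right) = \left(\left(-5 + 2 \left(-150\right)\right) - 1\right) \left(-37\right) = \left(\left(-5 - 300\right) - 1\right) \left(-37\right) = \left(-305 - 1\right) \left(-37\right) = \left(-306\right) \left(-37\right) = 11322$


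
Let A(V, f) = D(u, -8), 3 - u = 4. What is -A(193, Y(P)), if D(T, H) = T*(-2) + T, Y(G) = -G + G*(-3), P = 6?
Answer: -1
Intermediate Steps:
u = -1 (u = 3 - 1*4 = 3 - 4 = -1)
Y(G) = -4*G (Y(G) = -G - 3*G = -4*G)
D(T, H) = -T (D(T, H) = -2*T + T = -T)
A(V, f) = 1 (A(V, f) = -1*(-1) = 1)
-A(193, Y(P)) = -1*1 = -1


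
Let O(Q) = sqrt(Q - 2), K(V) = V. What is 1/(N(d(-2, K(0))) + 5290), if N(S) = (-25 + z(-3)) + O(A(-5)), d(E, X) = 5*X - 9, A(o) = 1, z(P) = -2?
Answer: 5263/27699170 - I/27699170 ≈ 0.00019001 - 3.6102e-8*I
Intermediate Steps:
O(Q) = sqrt(-2 + Q)
d(E, X) = -9 + 5*X
N(S) = -27 + I (N(S) = (-25 - 2) + sqrt(-2 + 1) = -27 + sqrt(-1) = -27 + I)
1/(N(d(-2, K(0))) + 5290) = 1/((-27 + I) + 5290) = 1/(5263 + I) = (5263 - I)/27699170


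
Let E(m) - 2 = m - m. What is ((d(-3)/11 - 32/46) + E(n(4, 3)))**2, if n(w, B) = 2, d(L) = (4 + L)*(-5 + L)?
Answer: 21316/64009 ≈ 0.33302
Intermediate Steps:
d(L) = (-5 + L)*(4 + L)
E(m) = 2 (E(m) = 2 + (m - m) = 2 + 0 = 2)
((d(-3)/11 - 32/46) + E(n(4, 3)))**2 = (((-20 + (-3)**2 - 1*(-3))/11 - 32/46) + 2)**2 = (((-20 + 9 + 3)*(1/11) - 32*1/46) + 2)**2 = ((-8*1/11 - 16/23) + 2)**2 = ((-8/11 - 16/23) + 2)**2 = (-360/253 + 2)**2 = (146/253)**2 = 21316/64009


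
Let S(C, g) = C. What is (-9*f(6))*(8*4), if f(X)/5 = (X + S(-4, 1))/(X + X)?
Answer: -240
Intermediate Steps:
f(X) = 5*(-4 + X)/(2*X) (f(X) = 5*((X - 4)/(X + X)) = 5*((-4 + X)/((2*X))) = 5*((-4 + X)*(1/(2*X))) = 5*((-4 + X)/(2*X)) = 5*(-4 + X)/(2*X))
(-9*f(6))*(8*4) = (-9*(5/2 - 10/6))*(8*4) = -9*(5/2 - 10*⅙)*32 = -9*(5/2 - 5/3)*32 = -9*⅚*32 = -15/2*32 = -240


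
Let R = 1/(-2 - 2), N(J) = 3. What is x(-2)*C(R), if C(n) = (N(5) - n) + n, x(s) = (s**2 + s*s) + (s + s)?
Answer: 12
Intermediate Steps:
R = -1/4 (R = 1/(-4) = -1/4 ≈ -0.25000)
x(s) = 2*s + 2*s**2 (x(s) = (s**2 + s**2) + 2*s = 2*s**2 + 2*s = 2*s + 2*s**2)
C(n) = 3 (C(n) = (3 - n) + n = 3)
x(-2)*C(R) = (2*(-2)*(1 - 2))*3 = (2*(-2)*(-1))*3 = 4*3 = 12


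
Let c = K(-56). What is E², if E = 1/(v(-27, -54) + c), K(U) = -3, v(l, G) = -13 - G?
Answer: 1/1444 ≈ 0.00069252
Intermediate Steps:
c = -3
E = 1/38 (E = 1/((-13 - 1*(-54)) - 3) = 1/((-13 + 54) - 3) = 1/(41 - 3) = 1/38 ≈ 0.026316)
E² = (1/38)² = 1/1444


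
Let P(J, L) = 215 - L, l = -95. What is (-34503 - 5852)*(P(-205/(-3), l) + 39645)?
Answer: -1612384025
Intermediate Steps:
(-34503 - 5852)*(P(-205/(-3), l) + 39645) = (-34503 - 5852)*((215 - 1*(-95)) + 39645) = -40355*((215 + 95) + 39645) = -40355*(310 + 39645) = -40355*39955 = -1612384025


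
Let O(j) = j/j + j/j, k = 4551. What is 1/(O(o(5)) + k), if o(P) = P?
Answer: 1/4553 ≈ 0.00021964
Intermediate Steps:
O(j) = 2 (O(j) = 1 + 1 = 2)
1/(O(o(5)) + k) = 1/(2 + 4551) = 1/4553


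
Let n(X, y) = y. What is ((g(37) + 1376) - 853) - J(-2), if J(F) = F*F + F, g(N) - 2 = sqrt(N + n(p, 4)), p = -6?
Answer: 523 + sqrt(41) ≈ 529.40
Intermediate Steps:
g(N) = 2 + sqrt(4 + N) (g(N) = 2 + sqrt(N + 4) = 2 + sqrt(4 + N))
J(F) = F + F**2 (J(F) = F**2 + F = F + F**2)
((g(37) + 1376) - 853) - J(-2) = (((2 + sqrt(4 + 37)) + 1376) - 853) - (-2)*(1 - 2) = (((2 + sqrt(41)) + 1376) - 853) - (-2)*(-1) = ((1378 + sqrt(41)) - 853) - 1*2 = (525 + sqrt(41)) - 2 = 523 + sqrt(41)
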